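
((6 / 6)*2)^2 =4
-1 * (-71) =71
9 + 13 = 22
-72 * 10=-720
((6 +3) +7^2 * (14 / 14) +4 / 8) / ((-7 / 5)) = -585 / 14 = -41.79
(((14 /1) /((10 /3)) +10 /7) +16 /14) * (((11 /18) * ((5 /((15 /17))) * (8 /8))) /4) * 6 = 14773 /420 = 35.17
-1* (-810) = 810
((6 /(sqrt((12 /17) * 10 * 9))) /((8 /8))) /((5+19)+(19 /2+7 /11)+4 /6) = 11 * sqrt(510) /11485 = 0.02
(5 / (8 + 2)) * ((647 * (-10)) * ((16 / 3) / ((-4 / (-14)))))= -181160 / 3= -60386.67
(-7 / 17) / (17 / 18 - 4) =126 / 935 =0.13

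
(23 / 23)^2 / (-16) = -1 / 16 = -0.06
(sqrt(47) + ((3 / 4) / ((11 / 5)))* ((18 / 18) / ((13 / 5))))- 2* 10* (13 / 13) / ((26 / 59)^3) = -22579015 / 96668 + sqrt(47) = -226.72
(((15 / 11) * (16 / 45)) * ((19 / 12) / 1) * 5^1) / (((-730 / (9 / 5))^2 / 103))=17613 / 7327375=0.00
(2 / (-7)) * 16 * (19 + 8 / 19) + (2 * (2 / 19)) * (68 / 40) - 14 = -68112 / 665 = -102.42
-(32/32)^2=-1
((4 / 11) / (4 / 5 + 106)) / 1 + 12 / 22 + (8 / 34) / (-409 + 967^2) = 711499513 / 1296323270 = 0.55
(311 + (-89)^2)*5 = 41160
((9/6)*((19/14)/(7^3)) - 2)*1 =-1.99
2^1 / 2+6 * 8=49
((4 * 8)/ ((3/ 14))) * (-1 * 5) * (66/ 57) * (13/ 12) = -160160/ 171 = -936.61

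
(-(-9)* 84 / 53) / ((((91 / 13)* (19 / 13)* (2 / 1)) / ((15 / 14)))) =5265 / 7049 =0.75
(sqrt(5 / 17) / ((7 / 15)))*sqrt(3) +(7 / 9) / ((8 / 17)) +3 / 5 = 15*sqrt(255) / 119 +811 / 360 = 4.27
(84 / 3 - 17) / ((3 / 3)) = 11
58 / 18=29 / 9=3.22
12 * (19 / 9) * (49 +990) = 78964 / 3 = 26321.33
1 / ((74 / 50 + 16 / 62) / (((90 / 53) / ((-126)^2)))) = 3875 / 62966862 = 0.00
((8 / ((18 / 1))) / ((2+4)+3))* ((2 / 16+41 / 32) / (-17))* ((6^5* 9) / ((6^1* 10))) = -81 / 17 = -4.76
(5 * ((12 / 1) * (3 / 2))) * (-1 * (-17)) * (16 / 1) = 24480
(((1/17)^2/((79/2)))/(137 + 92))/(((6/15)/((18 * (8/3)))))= 240/5228299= 0.00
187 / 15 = 12.47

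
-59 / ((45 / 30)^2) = -236 / 9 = -26.22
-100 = -100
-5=-5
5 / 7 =0.71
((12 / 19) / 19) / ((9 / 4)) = 16 / 1083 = 0.01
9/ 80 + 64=5129/ 80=64.11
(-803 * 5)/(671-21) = -803/130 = -6.18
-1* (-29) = 29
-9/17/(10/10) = -9/17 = -0.53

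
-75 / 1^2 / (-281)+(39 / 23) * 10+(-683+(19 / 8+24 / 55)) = -1885287429 / 2843720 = -662.97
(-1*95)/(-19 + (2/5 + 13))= 475/28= 16.96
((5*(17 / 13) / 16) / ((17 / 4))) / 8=5 / 416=0.01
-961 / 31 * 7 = -217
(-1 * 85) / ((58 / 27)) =-2295 / 58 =-39.57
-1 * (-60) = 60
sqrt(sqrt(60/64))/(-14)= -15^(1/4)/28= -0.07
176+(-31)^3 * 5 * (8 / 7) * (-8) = 9534352 / 7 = 1362050.29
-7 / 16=-0.44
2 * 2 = 4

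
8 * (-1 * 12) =-96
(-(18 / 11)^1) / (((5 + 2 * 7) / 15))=-270 / 209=-1.29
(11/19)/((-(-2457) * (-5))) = -11/233415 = -0.00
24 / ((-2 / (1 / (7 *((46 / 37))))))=-222 / 161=-1.38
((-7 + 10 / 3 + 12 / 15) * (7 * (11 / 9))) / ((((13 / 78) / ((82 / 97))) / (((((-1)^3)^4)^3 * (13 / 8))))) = -1764763 / 8730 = -202.15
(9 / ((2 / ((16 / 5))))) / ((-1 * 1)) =-72 / 5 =-14.40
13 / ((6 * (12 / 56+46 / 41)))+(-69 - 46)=-20068 / 177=-113.38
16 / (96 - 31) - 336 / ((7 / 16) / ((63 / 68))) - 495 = -1332943 / 1105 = -1206.28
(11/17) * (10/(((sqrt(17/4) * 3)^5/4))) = 14080 * sqrt(17)/20295603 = 0.00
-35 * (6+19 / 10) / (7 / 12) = -474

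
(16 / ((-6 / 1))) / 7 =-8 / 21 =-0.38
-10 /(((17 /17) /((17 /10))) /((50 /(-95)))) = 170 /19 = 8.95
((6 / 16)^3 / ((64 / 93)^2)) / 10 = 233523 / 20971520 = 0.01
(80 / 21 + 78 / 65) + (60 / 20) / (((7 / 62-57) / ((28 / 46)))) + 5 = 84984751 / 8517705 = 9.98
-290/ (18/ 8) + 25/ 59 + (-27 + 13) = -75649/ 531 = -142.47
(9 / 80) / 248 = 9 / 19840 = 0.00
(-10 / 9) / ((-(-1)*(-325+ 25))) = 1 / 270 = 0.00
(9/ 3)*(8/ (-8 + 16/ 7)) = -21/ 5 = -4.20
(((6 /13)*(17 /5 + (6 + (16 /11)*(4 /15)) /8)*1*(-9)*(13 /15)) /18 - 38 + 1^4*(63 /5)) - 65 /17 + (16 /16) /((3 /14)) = -1424747 /56100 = -25.40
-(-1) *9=9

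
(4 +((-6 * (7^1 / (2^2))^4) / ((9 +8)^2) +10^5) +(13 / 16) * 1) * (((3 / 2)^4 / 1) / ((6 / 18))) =898947109503 / 591872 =1518820.13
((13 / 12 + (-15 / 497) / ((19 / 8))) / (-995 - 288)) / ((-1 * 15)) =121319 / 2180766420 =0.00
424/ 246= 212/ 123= 1.72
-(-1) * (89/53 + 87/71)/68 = 5465/127942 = 0.04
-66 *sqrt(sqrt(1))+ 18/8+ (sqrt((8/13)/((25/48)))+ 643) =8 *sqrt(78)/65+ 2317/4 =580.34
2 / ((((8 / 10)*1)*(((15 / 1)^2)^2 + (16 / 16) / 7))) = 35 / 708752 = 0.00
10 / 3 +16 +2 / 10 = 293 / 15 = 19.53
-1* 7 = -7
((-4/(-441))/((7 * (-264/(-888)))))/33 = 148/1120581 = 0.00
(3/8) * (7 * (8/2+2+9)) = 315/8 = 39.38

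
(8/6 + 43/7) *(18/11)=12.23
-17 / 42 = -0.40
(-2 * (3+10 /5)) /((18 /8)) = -40 /9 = -4.44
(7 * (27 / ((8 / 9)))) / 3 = 70.88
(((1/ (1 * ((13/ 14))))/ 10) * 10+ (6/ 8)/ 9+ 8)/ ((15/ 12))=1429/ 195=7.33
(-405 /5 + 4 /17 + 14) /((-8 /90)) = 51075 /68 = 751.10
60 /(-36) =-5 /3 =-1.67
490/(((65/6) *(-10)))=-294/65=-4.52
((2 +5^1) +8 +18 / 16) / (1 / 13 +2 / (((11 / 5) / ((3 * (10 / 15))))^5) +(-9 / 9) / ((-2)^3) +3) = 270082527 / 74429983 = 3.63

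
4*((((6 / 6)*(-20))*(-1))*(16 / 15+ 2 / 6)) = 112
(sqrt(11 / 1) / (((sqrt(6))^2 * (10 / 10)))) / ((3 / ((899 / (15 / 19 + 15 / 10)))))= 589 * sqrt(11) / 27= 72.35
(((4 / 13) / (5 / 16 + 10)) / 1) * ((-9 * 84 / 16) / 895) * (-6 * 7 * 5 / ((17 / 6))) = 254016 / 2175745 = 0.12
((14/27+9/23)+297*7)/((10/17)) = 10978804/3105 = 3535.85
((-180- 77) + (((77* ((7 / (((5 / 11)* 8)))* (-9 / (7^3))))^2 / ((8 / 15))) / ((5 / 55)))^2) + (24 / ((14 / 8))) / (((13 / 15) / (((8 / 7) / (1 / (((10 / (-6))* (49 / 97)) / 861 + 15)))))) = 79195761025821802549 / 813525244313600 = 97348.87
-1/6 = -0.17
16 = 16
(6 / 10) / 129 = 1 / 215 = 0.00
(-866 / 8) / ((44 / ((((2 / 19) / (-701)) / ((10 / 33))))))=1299 / 1065520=0.00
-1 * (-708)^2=-501264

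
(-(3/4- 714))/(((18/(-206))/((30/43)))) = -489765/86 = -5694.94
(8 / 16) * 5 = 5 / 2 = 2.50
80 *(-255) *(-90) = 1836000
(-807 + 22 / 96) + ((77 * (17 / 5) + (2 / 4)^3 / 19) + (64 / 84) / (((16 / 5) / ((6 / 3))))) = -5793353 / 10640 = -544.49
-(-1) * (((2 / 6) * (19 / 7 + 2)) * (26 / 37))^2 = 81796 / 67081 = 1.22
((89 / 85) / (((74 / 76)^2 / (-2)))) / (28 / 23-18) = 2955868 / 22458445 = 0.13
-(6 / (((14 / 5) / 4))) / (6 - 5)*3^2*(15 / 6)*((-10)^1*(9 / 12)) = 10125 / 7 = 1446.43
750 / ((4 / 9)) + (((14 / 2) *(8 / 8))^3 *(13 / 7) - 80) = 4489 / 2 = 2244.50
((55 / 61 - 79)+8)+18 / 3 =-64.10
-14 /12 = -7 /6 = -1.17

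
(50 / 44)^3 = 1.47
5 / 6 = 0.83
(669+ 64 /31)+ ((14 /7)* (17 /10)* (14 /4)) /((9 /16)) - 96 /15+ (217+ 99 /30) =505615 /558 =906.12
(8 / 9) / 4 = 2 / 9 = 0.22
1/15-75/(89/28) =-31411/1335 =-23.53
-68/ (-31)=2.19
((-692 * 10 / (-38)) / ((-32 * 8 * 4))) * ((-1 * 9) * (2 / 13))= 0.25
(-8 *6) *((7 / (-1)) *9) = 3024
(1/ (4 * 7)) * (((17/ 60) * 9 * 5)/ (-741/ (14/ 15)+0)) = -17/ 29640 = -0.00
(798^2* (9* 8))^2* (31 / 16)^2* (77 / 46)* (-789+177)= -185939702720779929768 / 23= -8084334900903475207.30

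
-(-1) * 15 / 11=15 / 11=1.36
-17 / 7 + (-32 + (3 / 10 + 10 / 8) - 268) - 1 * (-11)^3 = 144217 / 140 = 1030.12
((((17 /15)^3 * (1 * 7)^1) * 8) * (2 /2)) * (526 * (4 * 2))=1157738624 /3375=343033.67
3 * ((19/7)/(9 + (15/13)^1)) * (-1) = -247/308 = -0.80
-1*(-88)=88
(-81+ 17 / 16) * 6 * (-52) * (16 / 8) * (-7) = -349167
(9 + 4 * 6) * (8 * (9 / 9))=264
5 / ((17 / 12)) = 60 / 17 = 3.53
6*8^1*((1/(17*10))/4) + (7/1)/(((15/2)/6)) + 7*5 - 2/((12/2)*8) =82883/2040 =40.63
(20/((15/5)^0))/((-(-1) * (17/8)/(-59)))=-9440/17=-555.29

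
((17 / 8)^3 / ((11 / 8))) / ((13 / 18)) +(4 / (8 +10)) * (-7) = 8.11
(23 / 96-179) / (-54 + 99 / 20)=85805 / 23544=3.64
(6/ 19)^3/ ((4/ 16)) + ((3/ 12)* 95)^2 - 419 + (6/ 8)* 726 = 75689171/ 109744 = 689.69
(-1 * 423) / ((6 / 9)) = -1269 / 2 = -634.50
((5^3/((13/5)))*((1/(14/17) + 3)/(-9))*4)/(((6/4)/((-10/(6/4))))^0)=-73750/819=-90.05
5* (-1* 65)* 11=-3575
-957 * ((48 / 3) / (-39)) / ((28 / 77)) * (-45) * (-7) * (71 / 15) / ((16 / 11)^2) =633062199 / 832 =760892.07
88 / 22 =4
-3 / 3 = -1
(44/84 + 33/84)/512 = 11/6144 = 0.00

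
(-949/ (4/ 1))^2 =900601/ 16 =56287.56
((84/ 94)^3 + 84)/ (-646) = -4397610/ 33534829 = -0.13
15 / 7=2.14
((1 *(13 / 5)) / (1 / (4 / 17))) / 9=52 / 765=0.07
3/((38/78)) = 117/19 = 6.16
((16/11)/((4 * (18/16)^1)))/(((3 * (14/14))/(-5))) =-0.54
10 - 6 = 4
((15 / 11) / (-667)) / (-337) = 0.00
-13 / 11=-1.18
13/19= 0.68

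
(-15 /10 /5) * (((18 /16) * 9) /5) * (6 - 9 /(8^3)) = -744309 /204800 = -3.63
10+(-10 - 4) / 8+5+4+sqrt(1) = 73 / 4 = 18.25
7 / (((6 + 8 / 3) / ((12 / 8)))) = 63 / 52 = 1.21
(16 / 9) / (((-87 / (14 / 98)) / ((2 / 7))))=-32 / 38367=-0.00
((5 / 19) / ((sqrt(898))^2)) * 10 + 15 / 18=0.84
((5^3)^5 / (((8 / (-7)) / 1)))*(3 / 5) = -128173828125 / 8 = -16021728515.62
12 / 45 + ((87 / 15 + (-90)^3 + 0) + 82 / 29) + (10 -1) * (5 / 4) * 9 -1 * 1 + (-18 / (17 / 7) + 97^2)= -21282492533 / 29580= -719489.27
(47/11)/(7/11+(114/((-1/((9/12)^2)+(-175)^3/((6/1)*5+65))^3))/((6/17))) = 42198680203330853867933/6284909817499595464690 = 6.71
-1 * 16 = -16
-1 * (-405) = 405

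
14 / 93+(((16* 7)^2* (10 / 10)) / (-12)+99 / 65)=-6308923 / 6045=-1043.66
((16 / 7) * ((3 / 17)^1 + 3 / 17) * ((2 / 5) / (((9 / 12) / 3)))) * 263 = 201984 / 595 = 339.47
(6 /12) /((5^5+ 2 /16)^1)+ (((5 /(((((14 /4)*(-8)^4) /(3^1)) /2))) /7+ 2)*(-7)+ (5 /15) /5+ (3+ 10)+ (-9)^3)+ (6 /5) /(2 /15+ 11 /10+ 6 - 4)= -190231242454249 /260746429440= -729.56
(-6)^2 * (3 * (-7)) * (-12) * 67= 607824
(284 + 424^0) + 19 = 304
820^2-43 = 672357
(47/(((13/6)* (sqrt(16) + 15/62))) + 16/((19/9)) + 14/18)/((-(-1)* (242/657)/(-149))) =-85661976655/15720562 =-5449.04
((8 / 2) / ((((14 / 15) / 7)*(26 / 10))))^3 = 3375000 / 2197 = 1536.19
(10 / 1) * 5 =50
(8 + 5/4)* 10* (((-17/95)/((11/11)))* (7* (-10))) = 22015/19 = 1158.68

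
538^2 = 289444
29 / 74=0.39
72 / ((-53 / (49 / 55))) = -3528 / 2915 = -1.21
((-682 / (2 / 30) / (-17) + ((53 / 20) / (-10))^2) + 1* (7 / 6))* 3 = 1230123259 / 680000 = 1809.00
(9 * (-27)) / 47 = -243 / 47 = -5.17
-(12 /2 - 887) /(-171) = -881 /171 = -5.15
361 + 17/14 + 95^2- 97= 130063/14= 9290.21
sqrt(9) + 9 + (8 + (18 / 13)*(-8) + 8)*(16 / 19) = 3988 / 247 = 16.15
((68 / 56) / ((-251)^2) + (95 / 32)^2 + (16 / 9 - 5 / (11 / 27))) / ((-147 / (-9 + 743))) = 8.40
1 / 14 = 0.07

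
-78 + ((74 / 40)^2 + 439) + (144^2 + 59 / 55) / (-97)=64292403 / 426800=150.64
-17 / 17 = -1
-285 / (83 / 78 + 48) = -22230 / 3827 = -5.81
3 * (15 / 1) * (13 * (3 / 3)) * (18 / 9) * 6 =7020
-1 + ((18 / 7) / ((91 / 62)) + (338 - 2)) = 214511 / 637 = 336.75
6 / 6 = 1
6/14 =3/7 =0.43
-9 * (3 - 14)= 99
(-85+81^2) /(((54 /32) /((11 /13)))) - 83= 1110643 /351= 3164.23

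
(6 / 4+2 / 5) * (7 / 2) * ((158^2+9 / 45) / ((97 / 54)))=448232211 / 4850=92419.01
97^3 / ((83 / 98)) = 89441954 / 83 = 1077613.90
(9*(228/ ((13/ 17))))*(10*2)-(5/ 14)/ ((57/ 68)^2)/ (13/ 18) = 135616480/ 2527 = 53666.99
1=1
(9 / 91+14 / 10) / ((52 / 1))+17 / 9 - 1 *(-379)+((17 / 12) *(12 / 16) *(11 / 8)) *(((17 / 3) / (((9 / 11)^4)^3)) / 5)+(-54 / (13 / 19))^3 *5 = -20495140942279777185712063 / 8339488975759294080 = -2457601.54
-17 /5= -3.40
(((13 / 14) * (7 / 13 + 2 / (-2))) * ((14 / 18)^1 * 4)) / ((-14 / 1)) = 2 / 21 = 0.10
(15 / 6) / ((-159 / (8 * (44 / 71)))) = -880 / 11289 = -0.08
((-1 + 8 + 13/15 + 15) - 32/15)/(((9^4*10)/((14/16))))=2177/7873200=0.00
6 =6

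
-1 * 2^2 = -4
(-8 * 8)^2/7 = 4096/7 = 585.14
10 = 10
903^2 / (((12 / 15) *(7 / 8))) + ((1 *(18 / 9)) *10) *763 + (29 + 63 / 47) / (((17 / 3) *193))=181984311188 / 154207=1180130.03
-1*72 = -72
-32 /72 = -4 /9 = -0.44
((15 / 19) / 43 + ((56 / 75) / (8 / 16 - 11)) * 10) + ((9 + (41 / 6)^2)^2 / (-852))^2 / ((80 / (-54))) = -14225526173687521 / 1475731937525760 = -9.64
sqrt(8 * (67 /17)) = 2 * sqrt(2278) /17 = 5.62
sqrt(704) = 8*sqrt(11) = 26.53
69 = 69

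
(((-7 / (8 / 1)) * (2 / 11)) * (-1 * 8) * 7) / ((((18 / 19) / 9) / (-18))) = -16758 / 11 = -1523.45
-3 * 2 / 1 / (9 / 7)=-14 / 3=-4.67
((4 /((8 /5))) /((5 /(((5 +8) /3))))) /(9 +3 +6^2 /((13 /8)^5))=4826809 /33810984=0.14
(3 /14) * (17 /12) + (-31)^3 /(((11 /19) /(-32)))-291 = 1014144899 /616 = 1646339.12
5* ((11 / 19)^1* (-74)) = -4070 / 19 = -214.21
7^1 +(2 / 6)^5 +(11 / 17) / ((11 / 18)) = 8.06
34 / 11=3.09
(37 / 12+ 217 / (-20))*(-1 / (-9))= -233 / 270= -0.86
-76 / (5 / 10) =-152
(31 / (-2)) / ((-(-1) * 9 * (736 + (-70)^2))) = -0.00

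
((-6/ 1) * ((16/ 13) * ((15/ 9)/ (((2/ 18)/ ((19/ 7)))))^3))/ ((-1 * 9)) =246924000/ 4459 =55376.54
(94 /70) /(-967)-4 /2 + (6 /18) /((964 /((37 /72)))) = -14103216823 /7047341280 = -2.00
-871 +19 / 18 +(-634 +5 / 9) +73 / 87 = -784331 / 522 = -1502.55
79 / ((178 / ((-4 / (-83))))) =158 / 7387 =0.02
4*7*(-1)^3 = -28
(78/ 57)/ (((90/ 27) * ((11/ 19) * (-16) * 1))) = -39/ 880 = -0.04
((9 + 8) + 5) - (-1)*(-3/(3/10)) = 12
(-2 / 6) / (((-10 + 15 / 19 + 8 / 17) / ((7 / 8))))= 2261 / 67752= 0.03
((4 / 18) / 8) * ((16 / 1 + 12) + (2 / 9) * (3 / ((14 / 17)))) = 0.80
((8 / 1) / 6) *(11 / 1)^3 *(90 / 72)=6655 / 3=2218.33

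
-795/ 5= -159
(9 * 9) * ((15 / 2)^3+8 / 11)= 3012309 / 88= 34230.78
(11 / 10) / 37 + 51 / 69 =0.77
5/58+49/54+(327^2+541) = 84149788/783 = 107470.99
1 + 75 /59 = 134 /59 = 2.27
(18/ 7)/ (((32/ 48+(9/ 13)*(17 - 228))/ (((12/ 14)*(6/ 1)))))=-25272/ 277879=-0.09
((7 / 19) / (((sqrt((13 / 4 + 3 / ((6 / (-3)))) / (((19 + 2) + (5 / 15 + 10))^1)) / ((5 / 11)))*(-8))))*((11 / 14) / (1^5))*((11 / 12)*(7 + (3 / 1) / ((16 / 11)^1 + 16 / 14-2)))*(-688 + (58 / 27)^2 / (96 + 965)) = 578040668315*sqrt(1974) / 48672857232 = 527.65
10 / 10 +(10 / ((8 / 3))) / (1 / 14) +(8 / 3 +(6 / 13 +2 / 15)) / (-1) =6531 / 130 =50.24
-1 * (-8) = 8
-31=-31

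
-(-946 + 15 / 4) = 3769 / 4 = 942.25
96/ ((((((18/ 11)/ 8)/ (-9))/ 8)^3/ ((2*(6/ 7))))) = -50243567616/ 7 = -7177652516.57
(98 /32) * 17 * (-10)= -4165 /8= -520.62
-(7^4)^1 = -2401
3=3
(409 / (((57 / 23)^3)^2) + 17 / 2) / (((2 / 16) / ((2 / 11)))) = 14.93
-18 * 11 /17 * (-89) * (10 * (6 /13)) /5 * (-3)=-634392 /221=-2870.55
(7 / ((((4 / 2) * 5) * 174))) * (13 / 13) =7 / 1740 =0.00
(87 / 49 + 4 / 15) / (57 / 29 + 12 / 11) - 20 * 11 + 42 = -127080431 / 716625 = -177.33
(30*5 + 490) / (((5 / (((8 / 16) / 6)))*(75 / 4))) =0.57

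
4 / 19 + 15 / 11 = 329 / 209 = 1.57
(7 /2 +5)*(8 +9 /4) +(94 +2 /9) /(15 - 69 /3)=5425 /72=75.35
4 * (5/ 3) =20/ 3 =6.67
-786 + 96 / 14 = -5454 / 7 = -779.14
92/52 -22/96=961/624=1.54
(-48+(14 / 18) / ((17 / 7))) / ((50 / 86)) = -82.01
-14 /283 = -0.05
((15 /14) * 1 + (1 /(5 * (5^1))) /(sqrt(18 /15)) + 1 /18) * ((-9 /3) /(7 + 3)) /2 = -71 /420 - sqrt(30) /1000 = -0.17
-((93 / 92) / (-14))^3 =804357 / 2136719872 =0.00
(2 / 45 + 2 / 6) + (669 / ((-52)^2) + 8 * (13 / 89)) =19425217 / 10829520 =1.79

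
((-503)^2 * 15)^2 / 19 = 14403049668225 / 19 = 758055245696.05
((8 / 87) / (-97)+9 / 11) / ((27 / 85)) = 6448355 / 2506383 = 2.57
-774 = -774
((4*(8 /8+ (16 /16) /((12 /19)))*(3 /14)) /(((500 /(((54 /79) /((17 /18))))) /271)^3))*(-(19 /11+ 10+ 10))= -2115856881115179093 /728582604449218750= -2.90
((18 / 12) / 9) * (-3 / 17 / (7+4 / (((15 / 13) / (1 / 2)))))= -15 / 4454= -0.00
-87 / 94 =-0.93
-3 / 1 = -3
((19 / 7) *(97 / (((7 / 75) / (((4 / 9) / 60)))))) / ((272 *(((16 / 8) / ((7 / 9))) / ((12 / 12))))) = 9215 / 308448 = 0.03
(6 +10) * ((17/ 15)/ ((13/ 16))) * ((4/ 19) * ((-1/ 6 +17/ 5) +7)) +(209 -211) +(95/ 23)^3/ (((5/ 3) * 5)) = 36877253201/ 676181025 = 54.54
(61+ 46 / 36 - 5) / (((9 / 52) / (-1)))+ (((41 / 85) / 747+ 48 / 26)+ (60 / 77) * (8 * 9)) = -156156115321 / 572026455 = -272.99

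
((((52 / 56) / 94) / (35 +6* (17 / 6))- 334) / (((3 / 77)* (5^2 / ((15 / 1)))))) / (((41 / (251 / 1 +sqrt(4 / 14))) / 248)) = -30096791285 / 3854- 119907535* sqrt(14) / 26978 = -7825865.22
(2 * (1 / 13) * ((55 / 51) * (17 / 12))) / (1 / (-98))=-2695 / 117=-23.03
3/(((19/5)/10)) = 150/19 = 7.89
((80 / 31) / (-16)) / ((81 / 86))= -430 / 2511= -0.17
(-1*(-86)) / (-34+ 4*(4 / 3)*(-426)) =-43 / 1153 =-0.04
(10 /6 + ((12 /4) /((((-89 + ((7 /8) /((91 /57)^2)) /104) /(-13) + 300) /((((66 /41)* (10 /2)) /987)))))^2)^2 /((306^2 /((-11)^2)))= 15858394412598854256848996029221906281024870480128129 /4417933709428385045165573135299731582409940591055477924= 0.00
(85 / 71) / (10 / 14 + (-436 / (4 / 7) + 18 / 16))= -952 / 605275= -0.00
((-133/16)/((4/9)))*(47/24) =-36.63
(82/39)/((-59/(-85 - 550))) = 52070/2301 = 22.63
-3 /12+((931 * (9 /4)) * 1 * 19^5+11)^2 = 430447700600662609221 /16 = 26902981287541413076.31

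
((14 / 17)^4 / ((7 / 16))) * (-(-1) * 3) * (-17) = -263424 / 4913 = -53.62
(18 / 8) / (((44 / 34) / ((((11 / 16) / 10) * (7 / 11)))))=1071 / 14080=0.08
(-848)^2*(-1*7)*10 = -50337280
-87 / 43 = -2.02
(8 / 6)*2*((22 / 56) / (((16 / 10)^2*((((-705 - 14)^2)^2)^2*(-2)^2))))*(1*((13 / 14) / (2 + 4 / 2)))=3575 / 10750988924371072470376270848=0.00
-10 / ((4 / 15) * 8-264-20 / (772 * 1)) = 28950 / 758179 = 0.04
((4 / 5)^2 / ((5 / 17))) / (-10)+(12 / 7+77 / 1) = 343423 / 4375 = 78.50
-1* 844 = -844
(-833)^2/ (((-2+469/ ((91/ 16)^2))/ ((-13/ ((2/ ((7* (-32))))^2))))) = -66930512335232/ 7393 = -9053227693.12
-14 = -14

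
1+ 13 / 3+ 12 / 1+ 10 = 27.33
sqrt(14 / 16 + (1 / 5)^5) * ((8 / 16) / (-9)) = -sqrt(218830) / 9000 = -0.05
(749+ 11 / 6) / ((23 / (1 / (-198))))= -4505 / 27324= -0.16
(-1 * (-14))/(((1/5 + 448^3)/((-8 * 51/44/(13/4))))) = -9520/21429835141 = -0.00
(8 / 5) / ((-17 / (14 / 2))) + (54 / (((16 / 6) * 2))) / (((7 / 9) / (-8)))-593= -415192 / 595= -697.80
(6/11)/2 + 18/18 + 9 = 113/11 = 10.27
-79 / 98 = -0.81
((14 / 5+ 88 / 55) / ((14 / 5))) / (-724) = -11 / 5068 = -0.00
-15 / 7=-2.14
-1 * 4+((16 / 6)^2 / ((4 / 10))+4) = 160 / 9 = 17.78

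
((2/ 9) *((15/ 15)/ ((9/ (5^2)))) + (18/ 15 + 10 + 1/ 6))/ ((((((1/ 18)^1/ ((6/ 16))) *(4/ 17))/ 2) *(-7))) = -165019/ 1680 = -98.23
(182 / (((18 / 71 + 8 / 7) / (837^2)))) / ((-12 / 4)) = -10561544721 / 347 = -30436728.30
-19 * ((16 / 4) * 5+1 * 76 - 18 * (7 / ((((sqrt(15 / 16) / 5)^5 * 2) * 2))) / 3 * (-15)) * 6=-17024000 * sqrt(15) - 10944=-65944612.49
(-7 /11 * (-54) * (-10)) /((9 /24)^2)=-26880 /11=-2443.64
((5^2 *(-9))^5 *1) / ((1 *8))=-576650390625 / 8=-72081298828.12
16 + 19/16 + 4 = 339/16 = 21.19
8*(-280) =-2240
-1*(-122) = 122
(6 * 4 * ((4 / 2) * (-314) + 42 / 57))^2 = 81814305024 / 361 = 226632423.89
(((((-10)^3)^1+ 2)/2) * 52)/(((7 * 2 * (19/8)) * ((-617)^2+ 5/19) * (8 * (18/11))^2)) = -0.00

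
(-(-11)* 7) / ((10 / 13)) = 1001 / 10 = 100.10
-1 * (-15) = 15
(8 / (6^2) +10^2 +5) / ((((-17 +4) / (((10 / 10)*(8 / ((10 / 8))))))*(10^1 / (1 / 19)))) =-15152 / 55575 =-0.27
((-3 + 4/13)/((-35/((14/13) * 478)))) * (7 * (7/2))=970.14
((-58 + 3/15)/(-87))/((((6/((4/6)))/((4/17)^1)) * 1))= 68/3915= 0.02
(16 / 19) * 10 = 160 / 19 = 8.42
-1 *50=-50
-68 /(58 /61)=-71.52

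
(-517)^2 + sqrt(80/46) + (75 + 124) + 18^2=2 * sqrt(230)/23 + 267812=267813.32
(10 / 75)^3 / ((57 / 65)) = 104 / 38475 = 0.00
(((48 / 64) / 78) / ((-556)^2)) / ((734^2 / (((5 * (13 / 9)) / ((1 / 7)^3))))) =1715 / 11991518986752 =0.00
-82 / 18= -41 / 9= -4.56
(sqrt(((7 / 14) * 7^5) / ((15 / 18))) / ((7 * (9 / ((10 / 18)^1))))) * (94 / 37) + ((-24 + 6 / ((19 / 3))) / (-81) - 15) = -7549 / 513 + 658 * sqrt(105) / 2997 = -12.47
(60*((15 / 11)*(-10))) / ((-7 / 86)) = 774000 / 77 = 10051.95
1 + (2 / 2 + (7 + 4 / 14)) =65 / 7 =9.29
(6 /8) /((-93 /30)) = -15 /62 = -0.24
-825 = -825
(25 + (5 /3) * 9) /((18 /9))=20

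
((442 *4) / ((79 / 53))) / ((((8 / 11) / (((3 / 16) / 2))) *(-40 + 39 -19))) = -386529 / 50560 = -7.64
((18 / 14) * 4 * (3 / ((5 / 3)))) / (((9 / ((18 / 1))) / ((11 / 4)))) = 1782 / 35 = 50.91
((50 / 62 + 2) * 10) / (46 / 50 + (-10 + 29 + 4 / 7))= 76125 / 55583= 1.37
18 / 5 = 3.60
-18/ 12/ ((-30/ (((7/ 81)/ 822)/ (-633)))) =-7/ 842928120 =-0.00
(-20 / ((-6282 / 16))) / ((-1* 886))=-80 / 1391463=-0.00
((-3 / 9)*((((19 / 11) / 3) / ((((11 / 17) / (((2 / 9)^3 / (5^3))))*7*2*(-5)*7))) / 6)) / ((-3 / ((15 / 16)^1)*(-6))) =323 / 700203042000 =0.00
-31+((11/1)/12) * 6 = -25.50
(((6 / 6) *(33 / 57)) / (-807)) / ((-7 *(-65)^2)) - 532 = -241247888689 / 453473475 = -532.00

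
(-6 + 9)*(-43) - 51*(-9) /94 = -11667 /94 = -124.12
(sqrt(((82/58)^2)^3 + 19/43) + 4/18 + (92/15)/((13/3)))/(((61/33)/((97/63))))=3.78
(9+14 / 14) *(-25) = -250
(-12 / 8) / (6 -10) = 3 / 8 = 0.38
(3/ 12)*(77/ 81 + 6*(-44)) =-21307/ 324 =-65.76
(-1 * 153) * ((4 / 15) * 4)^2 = -4352 / 25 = -174.08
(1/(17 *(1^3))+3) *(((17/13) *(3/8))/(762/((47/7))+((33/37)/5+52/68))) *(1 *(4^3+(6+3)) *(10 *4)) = 161857425/4228708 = 38.28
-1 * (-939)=939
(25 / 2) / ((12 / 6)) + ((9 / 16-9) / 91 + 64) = 102149 / 1456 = 70.16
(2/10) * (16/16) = 1/5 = 0.20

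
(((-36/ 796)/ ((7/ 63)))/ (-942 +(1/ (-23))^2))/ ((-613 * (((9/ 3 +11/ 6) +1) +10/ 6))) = -28566/ 303940979395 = -0.00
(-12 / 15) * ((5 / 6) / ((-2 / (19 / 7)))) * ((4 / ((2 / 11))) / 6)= 209 / 63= 3.32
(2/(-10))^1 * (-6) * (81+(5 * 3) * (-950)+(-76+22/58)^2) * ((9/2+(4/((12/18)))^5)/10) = -33177047904/4205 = -7889904.38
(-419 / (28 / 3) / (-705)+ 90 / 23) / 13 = 601837 / 1967420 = 0.31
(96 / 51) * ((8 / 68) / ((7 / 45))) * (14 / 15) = 1.33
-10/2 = -5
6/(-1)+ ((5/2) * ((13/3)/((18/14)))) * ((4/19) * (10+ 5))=3524/171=20.61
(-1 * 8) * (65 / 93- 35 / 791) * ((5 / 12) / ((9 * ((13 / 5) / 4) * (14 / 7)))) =-688000 / 3688659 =-0.19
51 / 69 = 17 / 23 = 0.74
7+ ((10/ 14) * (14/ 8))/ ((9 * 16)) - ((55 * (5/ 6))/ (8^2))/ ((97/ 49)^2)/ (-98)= 151976957/ 21678336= 7.01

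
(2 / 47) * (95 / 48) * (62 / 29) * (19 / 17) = 55955 / 278052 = 0.20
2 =2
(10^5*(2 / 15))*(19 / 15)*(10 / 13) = 1520000 / 117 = 12991.45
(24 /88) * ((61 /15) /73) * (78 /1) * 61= 290238 /4015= 72.29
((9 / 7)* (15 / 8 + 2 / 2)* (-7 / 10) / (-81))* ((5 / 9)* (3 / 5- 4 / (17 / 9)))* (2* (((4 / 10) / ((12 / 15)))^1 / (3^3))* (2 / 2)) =-989 / 991440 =-0.00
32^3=32768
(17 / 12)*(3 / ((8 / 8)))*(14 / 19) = 3.13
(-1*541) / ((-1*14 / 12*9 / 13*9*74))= 7033 / 6993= 1.01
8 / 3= 2.67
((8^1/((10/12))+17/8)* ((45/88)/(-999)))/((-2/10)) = 2345/78144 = 0.03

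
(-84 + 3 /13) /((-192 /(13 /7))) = 363 /448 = 0.81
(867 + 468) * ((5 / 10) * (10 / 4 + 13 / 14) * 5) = 80100 / 7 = 11442.86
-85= -85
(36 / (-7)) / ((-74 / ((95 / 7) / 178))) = 855 / 161357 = 0.01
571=571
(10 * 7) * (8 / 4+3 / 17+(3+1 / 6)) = 19075 / 51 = 374.02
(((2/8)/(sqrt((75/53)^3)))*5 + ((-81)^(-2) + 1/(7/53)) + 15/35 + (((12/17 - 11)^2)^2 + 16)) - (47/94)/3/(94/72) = 53*sqrt(159)/900 + 289829357282144/25755120207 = 11254.01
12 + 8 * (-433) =-3452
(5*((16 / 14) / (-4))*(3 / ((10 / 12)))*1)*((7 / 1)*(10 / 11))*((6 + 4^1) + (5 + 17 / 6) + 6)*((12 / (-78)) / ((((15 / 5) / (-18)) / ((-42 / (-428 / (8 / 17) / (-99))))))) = 5987520 / 1819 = 3291.65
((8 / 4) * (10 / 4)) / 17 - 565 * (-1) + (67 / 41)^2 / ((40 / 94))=571.57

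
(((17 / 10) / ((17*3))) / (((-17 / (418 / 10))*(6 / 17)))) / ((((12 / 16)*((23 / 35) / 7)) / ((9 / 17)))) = -10241 / 5865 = -1.75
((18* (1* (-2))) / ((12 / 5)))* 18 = -270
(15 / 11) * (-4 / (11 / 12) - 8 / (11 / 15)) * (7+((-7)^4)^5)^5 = -8150880804254393713482728046268092256963184163496817207809473008020715678775341957775360 / 121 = -67362651274829700111427500000000000000000000000000000000000000000000000000000000000000.00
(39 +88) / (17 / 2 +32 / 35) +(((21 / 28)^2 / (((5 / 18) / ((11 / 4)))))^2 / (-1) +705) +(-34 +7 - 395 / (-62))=348750880251 / 522982400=666.85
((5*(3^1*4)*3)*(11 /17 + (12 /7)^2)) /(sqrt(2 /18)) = 1612980 /833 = 1936.35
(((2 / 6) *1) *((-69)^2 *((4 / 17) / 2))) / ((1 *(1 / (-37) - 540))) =-117438 / 339677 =-0.35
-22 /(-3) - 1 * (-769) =776.33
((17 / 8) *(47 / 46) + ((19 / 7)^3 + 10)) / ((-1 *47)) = -4060409 / 5932528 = -0.68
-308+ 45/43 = -13199/43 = -306.95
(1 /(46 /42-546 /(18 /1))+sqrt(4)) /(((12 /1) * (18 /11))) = 13277 /132624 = 0.10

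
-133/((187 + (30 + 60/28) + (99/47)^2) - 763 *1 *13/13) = 2056579/8341056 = 0.25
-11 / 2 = -5.50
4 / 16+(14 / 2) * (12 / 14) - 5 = 5 / 4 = 1.25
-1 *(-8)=8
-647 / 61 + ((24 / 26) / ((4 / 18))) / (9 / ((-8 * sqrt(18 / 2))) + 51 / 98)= 270607 / 15067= 17.96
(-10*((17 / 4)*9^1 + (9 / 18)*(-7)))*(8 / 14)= -1390 / 7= -198.57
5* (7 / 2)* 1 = 35 / 2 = 17.50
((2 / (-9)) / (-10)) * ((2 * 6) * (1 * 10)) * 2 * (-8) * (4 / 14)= -256 / 21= -12.19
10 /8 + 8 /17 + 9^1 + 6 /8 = 11.47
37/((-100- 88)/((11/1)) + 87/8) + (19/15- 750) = -6192197/8205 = -754.69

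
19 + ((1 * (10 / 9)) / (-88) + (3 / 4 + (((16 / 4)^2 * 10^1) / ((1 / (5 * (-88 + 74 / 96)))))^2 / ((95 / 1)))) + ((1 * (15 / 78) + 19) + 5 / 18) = 1253465242240 / 24453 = 51260182.48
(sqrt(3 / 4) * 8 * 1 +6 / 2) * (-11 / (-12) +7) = 95 / 4 +95 * sqrt(3) / 3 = 78.60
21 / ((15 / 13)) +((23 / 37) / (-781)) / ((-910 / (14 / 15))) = 512777288 / 28174575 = 18.20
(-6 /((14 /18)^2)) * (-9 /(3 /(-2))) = -2916 /49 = -59.51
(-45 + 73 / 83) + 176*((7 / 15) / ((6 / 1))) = -113662 / 3735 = -30.43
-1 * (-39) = 39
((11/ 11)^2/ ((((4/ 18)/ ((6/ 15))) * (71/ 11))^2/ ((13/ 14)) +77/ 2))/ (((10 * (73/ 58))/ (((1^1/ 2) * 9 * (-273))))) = -1296936927/ 695559695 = -1.86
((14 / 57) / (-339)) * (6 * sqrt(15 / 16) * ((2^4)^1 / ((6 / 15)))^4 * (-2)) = 35840000 * sqrt(15) / 6441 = 21550.65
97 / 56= 1.73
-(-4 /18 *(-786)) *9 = -1572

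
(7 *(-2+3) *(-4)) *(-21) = 588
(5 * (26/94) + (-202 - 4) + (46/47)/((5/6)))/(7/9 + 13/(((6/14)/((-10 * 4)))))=430281/2564555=0.17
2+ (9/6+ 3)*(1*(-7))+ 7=-45/2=-22.50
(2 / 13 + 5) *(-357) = -23919 / 13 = -1839.92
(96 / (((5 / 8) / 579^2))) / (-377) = -257465088 / 1885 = -136586.25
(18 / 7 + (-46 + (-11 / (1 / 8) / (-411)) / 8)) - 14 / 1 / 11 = -1413815 / 31647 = -44.67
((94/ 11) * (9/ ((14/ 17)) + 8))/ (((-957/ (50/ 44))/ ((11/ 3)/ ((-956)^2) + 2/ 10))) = -5887914425/ 153272550816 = -0.04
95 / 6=15.83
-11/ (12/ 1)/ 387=-11/ 4644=-0.00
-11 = -11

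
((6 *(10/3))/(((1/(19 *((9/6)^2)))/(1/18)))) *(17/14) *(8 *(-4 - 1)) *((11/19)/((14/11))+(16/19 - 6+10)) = -598825/49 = -12220.92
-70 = -70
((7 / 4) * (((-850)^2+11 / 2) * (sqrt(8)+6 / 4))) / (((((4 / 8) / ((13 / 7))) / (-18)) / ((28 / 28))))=-169066287 * sqrt(2) - 507198861 / 4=-365895551.27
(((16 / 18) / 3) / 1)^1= 8 / 27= 0.30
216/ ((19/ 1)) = 216/ 19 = 11.37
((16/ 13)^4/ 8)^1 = 8192/ 28561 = 0.29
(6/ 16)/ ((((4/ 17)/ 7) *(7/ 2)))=51/ 16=3.19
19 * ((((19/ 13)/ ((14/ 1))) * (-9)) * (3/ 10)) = -9747/ 1820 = -5.36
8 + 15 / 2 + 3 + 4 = 45 / 2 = 22.50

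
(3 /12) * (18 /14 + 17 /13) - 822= -74743 /91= -821.35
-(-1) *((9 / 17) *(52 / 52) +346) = 5891 / 17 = 346.53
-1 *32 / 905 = -32 / 905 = -0.04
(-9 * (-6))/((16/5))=135/8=16.88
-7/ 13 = -0.54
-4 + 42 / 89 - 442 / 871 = -24064 / 5963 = -4.04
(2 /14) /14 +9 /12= 149 /196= 0.76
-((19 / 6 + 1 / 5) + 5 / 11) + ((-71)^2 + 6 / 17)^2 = 2423851024541 / 95370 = 25415235.66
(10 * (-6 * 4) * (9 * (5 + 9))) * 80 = -2419200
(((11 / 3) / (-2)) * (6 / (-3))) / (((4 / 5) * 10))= 0.46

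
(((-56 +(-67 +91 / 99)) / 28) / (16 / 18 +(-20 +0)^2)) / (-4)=6043 / 2222528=0.00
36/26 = 18/13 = 1.38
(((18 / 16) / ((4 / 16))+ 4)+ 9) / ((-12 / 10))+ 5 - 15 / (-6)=-85 / 12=-7.08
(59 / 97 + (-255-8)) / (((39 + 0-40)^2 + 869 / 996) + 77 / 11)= -25350192 / 857189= -29.57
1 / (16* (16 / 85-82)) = -85 / 111264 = -0.00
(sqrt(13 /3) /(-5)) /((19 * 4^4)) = -sqrt(39) /72960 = -0.00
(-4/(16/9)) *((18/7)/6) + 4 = 85/28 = 3.04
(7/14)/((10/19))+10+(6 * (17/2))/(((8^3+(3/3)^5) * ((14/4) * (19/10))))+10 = 9536117/454860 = 20.96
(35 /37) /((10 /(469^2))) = 1539727 /74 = 20807.12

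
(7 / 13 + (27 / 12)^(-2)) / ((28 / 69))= 17825 / 9828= 1.81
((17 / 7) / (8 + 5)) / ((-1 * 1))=-17 / 91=-0.19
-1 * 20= -20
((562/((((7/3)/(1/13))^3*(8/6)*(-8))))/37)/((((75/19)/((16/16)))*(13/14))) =-144153/10356218600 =-0.00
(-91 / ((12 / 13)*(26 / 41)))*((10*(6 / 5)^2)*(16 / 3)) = -59696 / 5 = -11939.20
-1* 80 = -80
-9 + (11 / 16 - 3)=-181 / 16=-11.31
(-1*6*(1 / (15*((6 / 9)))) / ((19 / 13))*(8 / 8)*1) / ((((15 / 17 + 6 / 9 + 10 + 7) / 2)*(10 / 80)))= -15912 / 44935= -0.35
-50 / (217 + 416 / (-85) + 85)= -2125 / 12627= -0.17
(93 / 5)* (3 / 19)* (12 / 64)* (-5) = -2.75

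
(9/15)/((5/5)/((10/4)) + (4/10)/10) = 15/11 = 1.36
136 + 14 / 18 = 1231 / 9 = 136.78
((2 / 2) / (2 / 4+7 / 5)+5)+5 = 200 / 19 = 10.53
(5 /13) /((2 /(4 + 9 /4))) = 125 /104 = 1.20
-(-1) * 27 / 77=0.35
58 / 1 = 58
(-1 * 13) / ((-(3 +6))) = 1.44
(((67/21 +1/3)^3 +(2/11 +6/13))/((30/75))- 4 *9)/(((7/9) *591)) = 0.16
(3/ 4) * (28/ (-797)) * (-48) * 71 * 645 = 46161360/ 797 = 57918.90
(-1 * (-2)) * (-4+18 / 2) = 10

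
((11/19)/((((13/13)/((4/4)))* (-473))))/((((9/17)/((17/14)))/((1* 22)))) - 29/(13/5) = -7504622/669123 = -11.22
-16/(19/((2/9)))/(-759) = 0.00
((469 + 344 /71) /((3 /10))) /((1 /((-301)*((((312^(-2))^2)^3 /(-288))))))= 50632715 /26097398895750785044209355437637632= 0.00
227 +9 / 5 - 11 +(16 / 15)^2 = 49261 / 225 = 218.94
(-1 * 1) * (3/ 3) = -1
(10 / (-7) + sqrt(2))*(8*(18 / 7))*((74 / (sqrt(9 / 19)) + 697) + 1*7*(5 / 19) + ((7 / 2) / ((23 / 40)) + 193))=48*(-10 + 7*sqrt(2))*(32338*sqrt(19) + 1177185) / 21413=-296.97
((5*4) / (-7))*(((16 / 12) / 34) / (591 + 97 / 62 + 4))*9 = -2480 / 1467151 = -0.00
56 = 56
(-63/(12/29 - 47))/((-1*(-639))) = 0.00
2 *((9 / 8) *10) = 45 / 2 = 22.50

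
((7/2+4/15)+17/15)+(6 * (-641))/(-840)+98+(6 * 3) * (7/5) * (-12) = -27289/140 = -194.92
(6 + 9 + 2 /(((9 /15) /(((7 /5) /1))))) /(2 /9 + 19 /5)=885 /181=4.89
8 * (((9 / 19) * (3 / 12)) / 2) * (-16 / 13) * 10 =-1440 / 247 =-5.83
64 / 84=16 / 21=0.76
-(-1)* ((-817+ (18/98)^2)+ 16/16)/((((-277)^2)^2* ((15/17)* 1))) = -2220353/14135501997841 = -0.00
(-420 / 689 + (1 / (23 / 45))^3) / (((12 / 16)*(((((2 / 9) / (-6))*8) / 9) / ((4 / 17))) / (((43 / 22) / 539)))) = -200881972755 / 844954068959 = -0.24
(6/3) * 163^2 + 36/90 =53138.40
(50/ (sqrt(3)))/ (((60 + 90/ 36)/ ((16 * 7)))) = 448 * sqrt(3)/ 15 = 51.73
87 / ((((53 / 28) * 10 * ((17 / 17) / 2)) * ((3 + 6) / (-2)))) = -1624 / 795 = -2.04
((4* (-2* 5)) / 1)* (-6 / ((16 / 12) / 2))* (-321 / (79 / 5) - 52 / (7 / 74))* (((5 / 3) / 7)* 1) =-189136200 / 3871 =-48859.78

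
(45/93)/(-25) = -3/155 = -0.02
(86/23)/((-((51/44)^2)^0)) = -86/23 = -3.74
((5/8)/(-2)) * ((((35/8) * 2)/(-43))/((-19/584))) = -12775/6536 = -1.95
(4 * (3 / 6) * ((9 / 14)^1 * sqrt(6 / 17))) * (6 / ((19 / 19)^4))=54 * sqrt(102) / 119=4.58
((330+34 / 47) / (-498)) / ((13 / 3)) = -7772 / 50713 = -0.15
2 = 2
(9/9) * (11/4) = 11/4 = 2.75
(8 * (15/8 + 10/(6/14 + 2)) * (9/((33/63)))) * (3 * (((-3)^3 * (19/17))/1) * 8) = -1896478920/3179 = -596564.62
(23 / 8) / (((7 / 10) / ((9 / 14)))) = 1035 / 392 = 2.64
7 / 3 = 2.33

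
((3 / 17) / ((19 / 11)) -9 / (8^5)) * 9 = 9705933 / 10584064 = 0.92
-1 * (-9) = 9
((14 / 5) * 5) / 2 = 7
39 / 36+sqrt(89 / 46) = 2.47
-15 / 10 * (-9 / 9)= 3 / 2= 1.50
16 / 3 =5.33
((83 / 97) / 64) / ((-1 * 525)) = -0.00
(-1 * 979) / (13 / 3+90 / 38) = -55803 / 382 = -146.08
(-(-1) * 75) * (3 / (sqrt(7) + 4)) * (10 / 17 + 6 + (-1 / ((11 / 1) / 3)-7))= -12800 / 187 + 3200 * sqrt(7) / 187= -23.17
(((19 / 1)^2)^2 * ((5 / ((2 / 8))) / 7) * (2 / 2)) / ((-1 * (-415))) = 521284 / 581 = 897.22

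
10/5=2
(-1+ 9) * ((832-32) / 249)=6400 / 249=25.70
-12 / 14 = -6 / 7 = -0.86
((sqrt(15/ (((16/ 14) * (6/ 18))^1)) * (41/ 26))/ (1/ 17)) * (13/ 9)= 697 * sqrt(70)/ 24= 242.98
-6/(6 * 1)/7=-1/7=-0.14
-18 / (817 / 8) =-144 / 817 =-0.18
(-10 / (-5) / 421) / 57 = 2 / 23997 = 0.00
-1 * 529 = -529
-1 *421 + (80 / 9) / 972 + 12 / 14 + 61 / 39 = -83302468 / 199017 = -418.57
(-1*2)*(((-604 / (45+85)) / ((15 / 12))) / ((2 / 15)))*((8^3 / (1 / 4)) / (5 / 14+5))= 34635776 / 1625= 21314.32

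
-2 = -2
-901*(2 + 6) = -7208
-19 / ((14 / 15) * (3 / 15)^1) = -1425 / 14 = -101.79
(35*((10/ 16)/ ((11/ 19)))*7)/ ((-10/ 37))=-172235/ 176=-978.61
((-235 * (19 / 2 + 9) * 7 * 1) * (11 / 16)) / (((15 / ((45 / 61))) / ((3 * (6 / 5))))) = -3615381 / 976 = -3704.28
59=59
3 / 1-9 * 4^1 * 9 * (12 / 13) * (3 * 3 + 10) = -73833 / 13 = -5679.46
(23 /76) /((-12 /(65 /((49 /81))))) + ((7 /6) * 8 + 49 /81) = 8721715 /1206576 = 7.23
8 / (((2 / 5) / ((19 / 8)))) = 95 / 2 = 47.50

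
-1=-1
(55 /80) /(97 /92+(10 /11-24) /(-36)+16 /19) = 475893 /1756732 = 0.27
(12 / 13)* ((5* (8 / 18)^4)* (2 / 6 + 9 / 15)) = 14336 / 85293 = 0.17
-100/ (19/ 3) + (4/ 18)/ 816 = -1101581/ 69768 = -15.79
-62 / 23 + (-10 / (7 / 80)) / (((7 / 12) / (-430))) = 84242.20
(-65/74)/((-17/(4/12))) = 65/3774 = 0.02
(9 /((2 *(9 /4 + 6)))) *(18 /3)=36 /11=3.27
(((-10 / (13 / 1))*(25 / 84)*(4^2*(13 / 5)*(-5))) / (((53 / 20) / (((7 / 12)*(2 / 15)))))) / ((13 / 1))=2000 / 18603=0.11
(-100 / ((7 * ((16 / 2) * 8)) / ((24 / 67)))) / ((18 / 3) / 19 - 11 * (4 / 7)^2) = 0.02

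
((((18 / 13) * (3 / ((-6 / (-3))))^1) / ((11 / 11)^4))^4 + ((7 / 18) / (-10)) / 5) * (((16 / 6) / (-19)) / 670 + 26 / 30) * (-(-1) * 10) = 527340961219 / 3272233770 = 161.16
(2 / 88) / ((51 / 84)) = 7 / 187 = 0.04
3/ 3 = 1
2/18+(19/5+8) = 536/45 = 11.91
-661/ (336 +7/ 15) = -9915/ 5047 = -1.96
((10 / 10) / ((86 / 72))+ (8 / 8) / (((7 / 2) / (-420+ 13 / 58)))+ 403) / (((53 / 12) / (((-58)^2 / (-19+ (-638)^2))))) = 7231904 / 13612725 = 0.53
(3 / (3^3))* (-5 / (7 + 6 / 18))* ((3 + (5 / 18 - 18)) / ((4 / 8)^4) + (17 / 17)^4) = 10555 / 594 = 17.77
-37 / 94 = -0.39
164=164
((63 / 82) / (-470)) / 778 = -63 / 29984120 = -0.00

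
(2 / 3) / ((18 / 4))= 4 / 27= 0.15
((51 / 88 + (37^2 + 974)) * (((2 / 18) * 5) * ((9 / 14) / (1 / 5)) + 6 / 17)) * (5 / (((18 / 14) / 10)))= 291593375 / 1496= 194915.36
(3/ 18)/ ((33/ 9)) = 1/ 22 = 0.05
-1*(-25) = 25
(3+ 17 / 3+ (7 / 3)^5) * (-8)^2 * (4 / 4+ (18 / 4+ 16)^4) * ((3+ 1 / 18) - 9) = -11436998965814 / 2187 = -5229537707.28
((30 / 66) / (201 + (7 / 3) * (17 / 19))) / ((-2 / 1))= -285 / 254672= -0.00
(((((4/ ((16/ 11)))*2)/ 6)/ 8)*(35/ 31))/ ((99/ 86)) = 1505/ 13392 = 0.11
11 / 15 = 0.73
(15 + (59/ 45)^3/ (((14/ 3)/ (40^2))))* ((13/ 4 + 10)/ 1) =355084259/ 34020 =10437.51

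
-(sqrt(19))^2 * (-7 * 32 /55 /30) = 2128 /825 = 2.58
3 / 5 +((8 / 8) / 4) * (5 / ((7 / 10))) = 167 / 70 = 2.39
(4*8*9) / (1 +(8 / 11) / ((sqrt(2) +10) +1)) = 25344*sqrt(2) / 16399 +4425696 / 16399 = 272.06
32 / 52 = 8 / 13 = 0.62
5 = 5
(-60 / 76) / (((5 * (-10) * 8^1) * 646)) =0.00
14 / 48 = 7 / 24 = 0.29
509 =509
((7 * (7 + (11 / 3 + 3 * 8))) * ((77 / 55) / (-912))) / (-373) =637 / 637830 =0.00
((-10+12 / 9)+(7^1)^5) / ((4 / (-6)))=-50395 / 2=-25197.50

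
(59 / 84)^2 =3481 / 7056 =0.49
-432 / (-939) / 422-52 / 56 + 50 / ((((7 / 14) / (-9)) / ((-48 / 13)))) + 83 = 40929303795 / 12019826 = 3405.15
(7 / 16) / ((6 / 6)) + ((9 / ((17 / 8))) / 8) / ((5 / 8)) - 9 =-7.72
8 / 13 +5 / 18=209 / 234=0.89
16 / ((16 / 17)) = 17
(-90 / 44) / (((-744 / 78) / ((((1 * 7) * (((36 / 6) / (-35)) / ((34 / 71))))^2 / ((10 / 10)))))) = 5308173 / 3941960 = 1.35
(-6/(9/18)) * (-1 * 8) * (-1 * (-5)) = 480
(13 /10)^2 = 169 /100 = 1.69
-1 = -1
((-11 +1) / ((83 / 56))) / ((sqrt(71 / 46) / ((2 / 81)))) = -0.13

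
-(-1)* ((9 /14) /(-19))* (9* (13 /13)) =-0.30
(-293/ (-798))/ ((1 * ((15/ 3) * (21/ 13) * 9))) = 3809/ 754110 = 0.01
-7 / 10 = -0.70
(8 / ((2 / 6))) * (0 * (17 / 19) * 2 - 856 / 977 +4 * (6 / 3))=167040 / 977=170.97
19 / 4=4.75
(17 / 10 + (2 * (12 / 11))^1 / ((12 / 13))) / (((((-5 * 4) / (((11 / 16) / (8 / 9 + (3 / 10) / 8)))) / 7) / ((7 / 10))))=-197127 / 266800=-0.74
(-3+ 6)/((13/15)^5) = 2278125/371293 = 6.14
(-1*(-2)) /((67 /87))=174 /67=2.60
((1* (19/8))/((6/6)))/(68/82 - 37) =-779/11864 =-0.07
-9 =-9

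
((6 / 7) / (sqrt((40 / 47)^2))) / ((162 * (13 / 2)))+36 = 1769087 / 49140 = 36.00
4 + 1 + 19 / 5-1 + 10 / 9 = 401 / 45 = 8.91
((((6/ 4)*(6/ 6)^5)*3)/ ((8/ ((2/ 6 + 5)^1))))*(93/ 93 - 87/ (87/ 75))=-222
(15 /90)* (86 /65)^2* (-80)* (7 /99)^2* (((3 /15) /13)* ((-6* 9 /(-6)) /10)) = -1449616 /897199875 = -0.00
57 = 57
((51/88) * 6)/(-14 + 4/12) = -459/1804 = -0.25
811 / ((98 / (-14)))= -811 / 7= -115.86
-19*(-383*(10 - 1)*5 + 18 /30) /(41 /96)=157177728 /205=766720.62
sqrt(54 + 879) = sqrt(933) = 30.55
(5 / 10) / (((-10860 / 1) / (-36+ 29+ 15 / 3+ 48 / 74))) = 5 / 80364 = 0.00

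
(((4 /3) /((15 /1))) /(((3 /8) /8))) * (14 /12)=2.21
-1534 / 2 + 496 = -271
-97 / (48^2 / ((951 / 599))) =-30749 / 460032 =-0.07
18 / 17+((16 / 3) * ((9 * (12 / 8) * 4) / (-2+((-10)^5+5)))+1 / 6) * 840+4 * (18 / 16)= 486659873 / 3399898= 143.14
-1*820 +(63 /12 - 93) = -3631 /4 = -907.75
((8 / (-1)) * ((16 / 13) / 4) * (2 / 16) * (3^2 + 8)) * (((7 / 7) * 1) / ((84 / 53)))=-901 / 273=-3.30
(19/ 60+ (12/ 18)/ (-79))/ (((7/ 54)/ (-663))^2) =156057105087/ 19355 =8062883.24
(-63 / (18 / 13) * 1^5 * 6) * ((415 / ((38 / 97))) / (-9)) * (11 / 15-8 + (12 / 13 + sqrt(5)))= -69713609 / 342 + 3663205 * sqrt(5) / 114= -131988.55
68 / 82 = 34 / 41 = 0.83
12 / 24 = 1 / 2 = 0.50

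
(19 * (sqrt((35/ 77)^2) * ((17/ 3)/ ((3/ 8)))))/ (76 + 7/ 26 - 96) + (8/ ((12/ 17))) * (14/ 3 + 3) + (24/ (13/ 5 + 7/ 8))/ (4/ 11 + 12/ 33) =33354146/ 371547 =89.77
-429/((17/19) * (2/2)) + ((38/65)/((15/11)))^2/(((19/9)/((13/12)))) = -198641542/414375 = -479.38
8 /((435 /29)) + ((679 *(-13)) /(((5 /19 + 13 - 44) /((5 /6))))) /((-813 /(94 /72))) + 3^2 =4691395657 /512775360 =9.15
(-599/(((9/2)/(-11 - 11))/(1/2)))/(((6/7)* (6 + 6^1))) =142.35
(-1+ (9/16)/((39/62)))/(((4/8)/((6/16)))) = -33/416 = -0.08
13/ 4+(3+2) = 33/ 4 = 8.25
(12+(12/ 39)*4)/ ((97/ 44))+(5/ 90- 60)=-1224395/ 22698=-53.94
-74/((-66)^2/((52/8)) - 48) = -481/4044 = -0.12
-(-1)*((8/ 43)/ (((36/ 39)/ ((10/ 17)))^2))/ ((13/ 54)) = 3900/ 12427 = 0.31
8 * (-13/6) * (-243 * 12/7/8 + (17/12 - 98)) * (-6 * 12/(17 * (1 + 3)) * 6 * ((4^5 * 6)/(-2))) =5984169984/119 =50287142.72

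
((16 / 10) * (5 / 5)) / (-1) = -1.60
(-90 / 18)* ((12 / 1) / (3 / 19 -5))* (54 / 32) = 7695 / 368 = 20.91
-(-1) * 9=9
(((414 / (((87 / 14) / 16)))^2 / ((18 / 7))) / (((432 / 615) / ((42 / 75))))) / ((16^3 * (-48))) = -52075289 / 29064960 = -1.79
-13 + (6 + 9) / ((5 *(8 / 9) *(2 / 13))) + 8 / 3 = 557 / 48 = 11.60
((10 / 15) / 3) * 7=14 / 9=1.56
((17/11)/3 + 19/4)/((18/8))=695/297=2.34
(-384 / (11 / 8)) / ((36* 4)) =-64 / 33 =-1.94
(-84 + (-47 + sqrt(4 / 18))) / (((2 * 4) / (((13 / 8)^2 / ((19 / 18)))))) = -199251 / 4864 + 507 * sqrt(2) / 4864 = -40.82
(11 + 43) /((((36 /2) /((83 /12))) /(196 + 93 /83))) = 16361 /4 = 4090.25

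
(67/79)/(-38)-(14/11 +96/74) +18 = 18825291/1221814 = 15.41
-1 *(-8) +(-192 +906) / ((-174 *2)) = 345 / 58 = 5.95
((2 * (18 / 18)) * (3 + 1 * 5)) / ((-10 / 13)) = -20.80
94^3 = 830584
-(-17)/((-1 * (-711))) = 17/711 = 0.02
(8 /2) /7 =4 /7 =0.57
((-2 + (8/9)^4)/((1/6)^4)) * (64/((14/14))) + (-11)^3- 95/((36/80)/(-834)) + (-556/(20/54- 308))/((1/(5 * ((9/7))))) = 142794022885/2354751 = 60640.82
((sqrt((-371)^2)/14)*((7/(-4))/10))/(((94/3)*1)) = -1113/7520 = -0.15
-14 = -14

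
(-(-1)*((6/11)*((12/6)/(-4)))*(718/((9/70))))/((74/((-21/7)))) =25130/407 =61.74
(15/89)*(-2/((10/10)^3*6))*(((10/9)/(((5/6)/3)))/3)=-20/267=-0.07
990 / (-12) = -165 / 2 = -82.50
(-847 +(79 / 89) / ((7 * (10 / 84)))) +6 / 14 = -2633752 / 3115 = -845.51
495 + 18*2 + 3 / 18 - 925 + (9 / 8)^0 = -2357 / 6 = -392.83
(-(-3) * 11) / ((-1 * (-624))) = 11 / 208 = 0.05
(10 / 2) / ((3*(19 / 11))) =55 / 57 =0.96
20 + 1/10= 201/10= 20.10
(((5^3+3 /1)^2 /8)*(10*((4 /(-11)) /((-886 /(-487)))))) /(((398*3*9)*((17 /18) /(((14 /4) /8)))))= -8727040 /49456077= -0.18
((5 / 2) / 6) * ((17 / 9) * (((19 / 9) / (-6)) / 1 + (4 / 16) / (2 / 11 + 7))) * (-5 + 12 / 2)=-229925 / 921456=-0.25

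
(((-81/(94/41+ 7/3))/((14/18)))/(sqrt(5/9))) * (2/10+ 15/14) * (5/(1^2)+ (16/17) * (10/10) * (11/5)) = -14388594489 * sqrt(5)/118494250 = -271.52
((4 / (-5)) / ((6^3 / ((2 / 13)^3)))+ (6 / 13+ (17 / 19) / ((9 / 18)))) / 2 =6342532 / 5635305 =1.13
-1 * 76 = -76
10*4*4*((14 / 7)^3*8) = 10240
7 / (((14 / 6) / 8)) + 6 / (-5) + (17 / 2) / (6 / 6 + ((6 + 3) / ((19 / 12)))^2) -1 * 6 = 410177 / 24050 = 17.06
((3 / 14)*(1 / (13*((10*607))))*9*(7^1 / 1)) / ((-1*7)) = -27 / 1104740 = -0.00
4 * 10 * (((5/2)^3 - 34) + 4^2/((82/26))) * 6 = -130890/41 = -3192.44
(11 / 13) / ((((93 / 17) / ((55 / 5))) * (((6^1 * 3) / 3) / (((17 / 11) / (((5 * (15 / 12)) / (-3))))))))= -0.21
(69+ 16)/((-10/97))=-1649/2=-824.50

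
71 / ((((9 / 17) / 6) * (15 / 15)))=2414 / 3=804.67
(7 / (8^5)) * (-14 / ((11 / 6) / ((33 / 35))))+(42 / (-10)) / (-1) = 171969 / 40960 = 4.20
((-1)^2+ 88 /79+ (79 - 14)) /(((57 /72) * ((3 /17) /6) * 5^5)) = 4326432 /4690625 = 0.92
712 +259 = 971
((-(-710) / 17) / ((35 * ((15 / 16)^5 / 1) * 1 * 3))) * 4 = 595591168 / 271096875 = 2.20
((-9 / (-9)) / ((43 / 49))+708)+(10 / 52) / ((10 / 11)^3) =709.40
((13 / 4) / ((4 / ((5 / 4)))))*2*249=16185 / 32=505.78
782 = 782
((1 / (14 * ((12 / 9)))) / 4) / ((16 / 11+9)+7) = 11 / 14336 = 0.00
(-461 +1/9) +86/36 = -917/2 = -458.50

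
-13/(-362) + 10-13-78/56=-22081/5068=-4.36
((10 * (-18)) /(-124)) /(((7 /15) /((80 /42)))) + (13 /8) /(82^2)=484147747 /81710048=5.93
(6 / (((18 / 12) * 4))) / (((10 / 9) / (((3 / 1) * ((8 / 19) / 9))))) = 12 / 95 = 0.13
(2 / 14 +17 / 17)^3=512 / 343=1.49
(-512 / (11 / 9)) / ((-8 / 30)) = 17280 / 11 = 1570.91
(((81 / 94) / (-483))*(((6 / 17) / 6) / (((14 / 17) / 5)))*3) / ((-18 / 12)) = 0.00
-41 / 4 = -10.25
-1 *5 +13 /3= -2 /3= -0.67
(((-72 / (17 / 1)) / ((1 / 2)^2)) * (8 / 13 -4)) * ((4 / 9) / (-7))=-5632 / 1547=-3.64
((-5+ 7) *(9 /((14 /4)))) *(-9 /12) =-27 /7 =-3.86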